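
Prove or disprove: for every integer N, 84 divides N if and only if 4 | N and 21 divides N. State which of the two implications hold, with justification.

(→) If 84 ∣ N, write N = 84q. Since 84 = 21·4, N = 4·(21q), so 4 ∣ N; and since 84 = 4·21, N = 21·(4q), so 21 ∣ N.

(←) Suppose 4 ∣ N and 21 ∣ N. Any common multiple of 4 and 21 is a multiple of their lcm; here gcd(4, 21) = 1, so lcm(4, 21) = 4·21 = 84, so 84 ∣ N.

Both implications hold.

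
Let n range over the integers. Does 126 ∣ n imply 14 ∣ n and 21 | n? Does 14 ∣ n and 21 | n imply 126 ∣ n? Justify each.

Forward direction. If 126 ∣ n, write n = 126q. Since 126 = 9·14, n = 14·(9q), so 14 ∣ n; and since 126 = 6·21, n = 21·(6q), so 21 ∣ n.

Converse. This fails: take n = 42. Both 14 ∣ 42 and 21 ∣ 42, yet 42 is not a multiple of 126 (since 42 = 0·126 + 42), so 126 ∤ 42.

Only the forward direction holds.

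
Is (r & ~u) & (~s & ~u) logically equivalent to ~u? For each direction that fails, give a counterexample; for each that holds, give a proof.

(⟹) Assume the antecedent. If s is true, the antecedent cannot hold. If s is false, the antecedent forces (s = F, r = T, u = F), and ~u holds there. Either way ~u holds.

(⟸) This fails. Under s = F, r = F, u = F, the left side is false but the right side is true.

The forward direction holds; the converse fails.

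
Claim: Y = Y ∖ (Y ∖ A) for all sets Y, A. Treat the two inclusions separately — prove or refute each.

Forward inclusion. This inclusion fails. Take Y = {1}, A = ∅; then 1 ∈ Y but 1 ∉ Y ∖ (Y ∖ A).

Reverse inclusion. Let x ∈ Y ∖ (Y ∖ A). Then x ∈ Y ∩ A, from which x ∈ Y.

Only the reverse inclusion holds.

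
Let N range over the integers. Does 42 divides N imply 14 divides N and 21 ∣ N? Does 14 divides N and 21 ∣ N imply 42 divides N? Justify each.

(⇒) If 42 ∣ N, write N = 42q. Since 42 = 3·14, N = 14·(3q), so 14 ∣ N; and since 42 = 2·21, N = 21·(2q), so 21 ∣ N.

(⇐) Suppose 14 ∣ N and 21 ∣ N. Any common multiple of 14 and 21 is a multiple of their lcm; here lcm(14, 21) = 14·21/gcd(14, 21) = 294/7 = 42, so 42 ∣ N.

Both directions hold.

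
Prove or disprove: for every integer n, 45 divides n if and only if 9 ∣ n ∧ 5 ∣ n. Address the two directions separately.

Both directions hold; the statement is true.

Forward direction. If 45 ∣ n, write n = 45q. Since 45 = 5·9, n = 9·(5q), so 9 ∣ n; and since 45 = 9·5, n = 5·(9q), so 5 ∣ n.

Converse. Suppose 9 ∣ n and 5 ∣ n. Any common multiple of 9 and 5 is a multiple of their lcm; here gcd(9, 5) = 1, so lcm(9, 5) = 9·5 = 45, so 45 ∣ n.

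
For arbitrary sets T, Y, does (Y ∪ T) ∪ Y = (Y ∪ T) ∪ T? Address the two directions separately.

Forward inclusion. Let x ∈ (Y ∪ T) ∪ Y. Then either x ∈ T and x ∉ Y; or x ∈ Y and x ∉ T; or x ∈ T ∩ Y. In each case x ∈ (Y ∪ T) ∪ T, so (Y ∪ T) ∪ Y ⊆ (Y ∪ T) ∪ T.

Reverse inclusion. Let x ∈ (Y ∪ T) ∪ T. Then either x ∈ T and x ∉ Y; or x ∈ Y and x ∉ T; or x ∈ T ∩ Y. In each case x ∈ (Y ∪ T) ∪ Y, so (Y ∪ T) ∪ T ⊆ (Y ∪ T) ∪ Y.

Both inclusions hold.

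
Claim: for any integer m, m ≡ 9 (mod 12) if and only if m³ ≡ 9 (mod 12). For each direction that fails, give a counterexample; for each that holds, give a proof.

Equivalent; both directions hold.

(⇒) Suppose m ≡ 9 (mod 12). Write m = 12j + 9. Then (12j + 9)³ = 1728j³ + 3888j² + 2916j + 729 = 12(144j³ + 324j² + 243j + 60) + 9, so m³ ≡ 9 (mod 12).

(⇐) For the converse, argue contrapositively. If m ≢ 9 (mod 12), then m is congruent to one of 0, 1, 2, 3, 4, 5, 6, 7, 8, 10, 11 modulo 12, and these give m³ ≡ 0, 1, 8, 3, 4, 5, 0, 7, 8, 4, 11 respectively — never 9.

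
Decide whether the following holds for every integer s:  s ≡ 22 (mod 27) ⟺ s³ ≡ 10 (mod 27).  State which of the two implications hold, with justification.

The forward direction holds; the converse fails.

[⇒] Suppose s ≡ 22 (mod 27). Write s = 27j + 22. Then (27j + 22)³ = 19683j³ + 48114j² + 39204j + 10648 = 27(729j³ + 1782j² + 1452j + 394) + 10, so s³ ≡ 10 (mod 27).

[⇐] This fails: take s = 4. Then 4³ = 64 ≡ 10 (mod 27), yet 4 ≡ 4 (mod 27), not 22.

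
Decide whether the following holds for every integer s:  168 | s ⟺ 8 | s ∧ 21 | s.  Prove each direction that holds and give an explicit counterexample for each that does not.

(→) If 168 ∣ s, write s = 168q. Since 168 = 21·8, s = 8·(21q), so 8 ∣ s; and since 168 = 8·21, s = 21·(8q), so 21 ∣ s.

(←) Suppose 8 ∣ s and 21 ∣ s. Any common multiple of 8 and 21 is a multiple of their lcm; here gcd(8, 21) = 1, so lcm(8, 21) = 8·21 = 168, so 168 ∣ s.

Equivalent; both directions hold.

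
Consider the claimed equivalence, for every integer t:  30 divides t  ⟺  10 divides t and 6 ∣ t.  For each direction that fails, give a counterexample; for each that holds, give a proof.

(⇒) If 30 ∣ t, write t = 30q. Since 30 = 3·10, t = 10·(3q), so 10 ∣ t; and since 30 = 5·6, t = 6·(5q), so 6 ∣ t.

(⇐) Suppose 10 ∣ t and 6 ∣ t. Any common multiple of 10 and 6 is a multiple of their lcm; here lcm(10, 6) = 10·6/gcd(10, 6) = 60/2 = 30, so 30 ∣ t.

Both implications hold.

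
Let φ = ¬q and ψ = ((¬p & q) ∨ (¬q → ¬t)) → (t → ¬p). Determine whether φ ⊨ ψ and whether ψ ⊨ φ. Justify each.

Forward direction. Assume the antecedent. If t is true, the antecedent forces (t = T, q = F, p = F) or (t = T, q = F, p = T), and the consequent holds there. If t is false, the consequent reduces to true regardless of the other variables. Either way the consequent holds.

Converse. This fails. Under t = F, q = T, p = F, the left side is false but the right side is true.

The forward direction holds; the converse fails.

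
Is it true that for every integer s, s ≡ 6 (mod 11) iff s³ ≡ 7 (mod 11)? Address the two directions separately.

Both directions hold; the statement is true.

(⇒) Suppose s ≡ 6 (mod 11). Write s = 11j + 6. Then (11j + 6)³ = 1331j³ + 2178j² + 1188j + 216 = 11(121j³ + 198j² + 108j + 19) + 7, so s³ ≡ 7 (mod 11).

(⇐) Conversely, suppose s³ ≡ 7 (mod 11). The only residue r in {0, …, 10} with r³ ≡ 7 (mod 11) is r = 6, so s ≡ 6 (mod 11).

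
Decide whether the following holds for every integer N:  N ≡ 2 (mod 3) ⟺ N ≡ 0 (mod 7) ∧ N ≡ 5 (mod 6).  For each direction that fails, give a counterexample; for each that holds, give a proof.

(⇒) fails; (⇐) holds.

(←) If N ≡ 0 (mod 7) and N ≡ 5 (mod 6), then by the Chinese remainder theorem N ≡ 35 (mod 42). Since 35 ≡ 2 (mod 3) and 3 ∣ 42, we get N ≡ 2 (mod 3).

(→) This fails: N = 32 gives 32 ≡ 2 (mod 3) but 32 ≡ 4 (mod 7), so the conjunction on the right does not hold.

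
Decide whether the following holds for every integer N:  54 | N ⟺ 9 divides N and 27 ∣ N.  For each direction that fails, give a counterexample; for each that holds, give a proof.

(⇒) If 54 ∣ N, write N = 54q. Since 54 = 6·9, N = 9·(6q), so 9 ∣ N; and since 54 = 2·27, N = 27·(2q), so 27 ∣ N.

(⇐) This fails: take N = 27. Both 9 ∣ 27 and 27 ∣ 27, yet 27 is not a multiple of 54 (since 27 = 0·54 + 27), so 54 ∤ 27.

Not equivalent: only (⇒) holds.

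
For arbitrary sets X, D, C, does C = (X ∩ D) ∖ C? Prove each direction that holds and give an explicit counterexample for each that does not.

(⊆) This inclusion fails. Take X = ∅, D = ∅, C = {1}; then 1 ∈ C but 1 ∉ (X ∩ D) ∖ C.

(⊇) This inclusion fails. Take X = {1}, D = {1}, C = ∅; then 1 ∈ (X ∩ D) ∖ C but 1 ∉ C.

Both inclusions fail.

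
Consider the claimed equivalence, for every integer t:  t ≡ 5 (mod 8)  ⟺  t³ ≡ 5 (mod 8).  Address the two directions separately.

Both directions hold; the statement is true.

(⇒) Suppose t ≡ 5 (mod 8). Write t = 8j + 5. Then (8j + 5)³ = 512j³ + 960j² + 600j + 125 = 8(64j³ + 120j² + 75j + 15) + 5, so t³ ≡ 5 (mod 8).

(⇐) Conversely, suppose t³ ≡ 5 (mod 8). The only residue r in {0, …, 7} with r³ ≡ 5 (mod 8) is r = 5, so t ≡ 5 (mod 8).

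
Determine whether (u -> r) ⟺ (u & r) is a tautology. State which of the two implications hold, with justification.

Not equivalent: only (⇐) holds.

(⇒) This fails. Under r = F, u = F, the left side is true but the right side is false.

(⇐) Assume the antecedent. If r is true, u -> r reduces to true regardless of the other variables. If r is false, the antecedent cannot hold. Either way u -> r holds.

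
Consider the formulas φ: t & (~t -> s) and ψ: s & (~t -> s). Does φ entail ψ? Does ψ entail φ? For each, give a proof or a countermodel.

[⇒] This fails. Under t = T, s = F, the left side is true but the right side is false.

[⇐] This fails. Under t = F, s = T, the left side is false but the right side is true.

(⇒) fails and (⇐) fails.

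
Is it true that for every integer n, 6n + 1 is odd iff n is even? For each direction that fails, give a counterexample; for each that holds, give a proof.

(⇐) Suppose n is even. Since 6 is even, 6n is even for every n, so 6n + 1 has the same parity as 1, which is odd. Hence 6n + 1 is odd.

(⇒) This fails: take n = 3. Then 6n + 1 = 19, which is odd, yet n = 3 is odd, not even.

(⇒) fails; (⇐) holds.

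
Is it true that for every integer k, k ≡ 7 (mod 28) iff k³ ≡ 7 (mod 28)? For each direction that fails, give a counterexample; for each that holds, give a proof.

The biconditional holds.

(←) Suppose k³ ≡ 7 (mod 28). The only residue r in {0, …, 27} with r³ ≡ 7 (mod 28) is r = 7, so k ≡ 7 (mod 28).

(→) Suppose k ≡ 7 (mod 28). Write k = 28j + 7. Then (28j + 7)³ = 21952j³ + 16464j² + 4116j + 343 = 28(784j³ + 588j² + 147j + 12) + 7, so k³ ≡ 7 (mod 28).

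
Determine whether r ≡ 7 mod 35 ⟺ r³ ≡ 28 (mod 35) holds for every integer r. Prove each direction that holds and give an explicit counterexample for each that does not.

[⇒] Suppose r ≡ 7 mod 35. Write r = 35j + 7. Then (35j + 7)³ = 42875j³ + 25725j² + 5145j + 343 = 35(1225j³ + 735j² + 147j + 9) + 28, so r³ ≡ 28 (mod 35).

[⇐] Conversely, suppose r³ ≡ 28 (mod 35). The only residue r in {0, …, 34} with r³ ≡ 28 (mod 35) is r = 7, so r ≡ 7 (mod 35).

The biconditional holds.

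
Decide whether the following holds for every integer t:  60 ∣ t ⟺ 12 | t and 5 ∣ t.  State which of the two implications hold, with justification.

Forward direction. If 60 ∣ t, write t = 60q. Since 60 = 5·12, t = 12·(5q), so 12 ∣ t; and since 60 = 12·5, t = 5·(12q), so 5 ∣ t.

Converse. Suppose 12 ∣ t and 5 ∣ t. Any common multiple of 12 and 5 is a multiple of their lcm; here gcd(12, 5) = 1, so lcm(12, 5) = 12·5 = 60, so 60 ∣ t.

Both implications hold.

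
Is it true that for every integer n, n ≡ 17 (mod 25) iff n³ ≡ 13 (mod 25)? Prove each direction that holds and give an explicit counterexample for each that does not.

Forward direction. Suppose n ≡ 17 (mod 25). Write n = 25j + 17. Then (25j + 17)³ = 15625j³ + 31875j² + 21675j + 4913 = 25(625j³ + 1275j² + 867j + 196) + 13, so n³ ≡ 13 (mod 25).

Converse. Suppose n³ ≡ 13 (mod 25). The only residue r in {0, …, 24} with r³ ≡ 13 (mod 25) is r = 17, so n ≡ 17 (mod 25).

Both implications hold.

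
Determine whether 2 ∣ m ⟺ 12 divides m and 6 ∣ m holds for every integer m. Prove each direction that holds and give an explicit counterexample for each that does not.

(→) This fails: take m = 2. Certainly 2 ∣ 2, but 12 ∤ 2.

(←) Suppose 12 ∣ m and 6 ∣ m. Any common multiple of 12 and 6 is a multiple of their lcm; here lcm(12, 6) = 12·6/gcd(12, 6) = 72/6 = 12, so 12 ∣ m. Since 2 ∣ 12, it follows that 2 ∣ m.

Only the converse holds.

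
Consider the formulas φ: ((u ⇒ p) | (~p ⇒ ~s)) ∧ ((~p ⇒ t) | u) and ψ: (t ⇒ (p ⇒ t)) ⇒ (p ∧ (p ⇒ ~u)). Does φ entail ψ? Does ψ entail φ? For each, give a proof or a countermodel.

Only the reverse direction holds.

(→) This fails. Under s = F, u = T, t = F, p = F, the left side is true but the right side is false.

(←) Assume the antecedent. If s is true, the antecedent forces (s = T, u = F, t = F, p = T) or (s = T, u = F, t = T, p = T), and the consequent holds there. If s is false, the antecedent forces (s = F, u = F, t = F, p = T) or (s = F, u = F, t = T, p = T), and the consequent holds there. Either way the consequent holds.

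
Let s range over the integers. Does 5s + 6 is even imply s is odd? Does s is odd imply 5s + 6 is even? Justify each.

Neither direction holds.

(⟹) This fails: s = 2 gives 5s + 6 = 16, which is even, but 2 is even, not odd.

(⟸) This also fails: s = 1 is odd, but 5s + 6 = 11 is odd, not even.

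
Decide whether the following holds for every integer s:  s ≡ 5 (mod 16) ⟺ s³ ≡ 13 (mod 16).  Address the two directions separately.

[⇐] Suppose s³ ≡ 13 (mod 16). The only residue r in {0, …, 15} with r³ ≡ 13 (mod 16) is r = 5, so s ≡ 5 (mod 16).

[⇒] Suppose s ≡ 5 (mod 16). Write s = 16j + 5. Then (16j + 5)³ = 4096j³ + 3840j² + 1200j + 125 = 16(256j³ + 240j² + 75j + 7) + 13, so s³ ≡ 13 (mod 16).

Both directions hold; the statement is true.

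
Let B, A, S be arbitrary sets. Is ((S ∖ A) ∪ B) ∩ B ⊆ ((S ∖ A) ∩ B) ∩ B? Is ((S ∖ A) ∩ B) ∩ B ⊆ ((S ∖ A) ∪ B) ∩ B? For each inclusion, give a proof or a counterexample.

(⊆) This inclusion fails. Take B = {1}, A = ∅, S = ∅; then 1 ∈ ((S ∖ A) ∪ B) ∩ B but 1 ∉ ((S ∖ A) ∩ B) ∩ B.

(⊇) Let x ∈ ((S ∖ A) ∩ B) ∩ B. Then x ∈ B ∩ S and x ∉ A, from which x ∈ ((S ∖ A) ∪ B) ∩ B.

Only the reverse inclusion holds.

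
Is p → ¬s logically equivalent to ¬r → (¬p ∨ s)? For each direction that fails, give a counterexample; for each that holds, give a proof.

[⇒] This fails. Under p = T, r = F, s = F, the left side is true but the right side is false.

[⇐] This fails. Under p = T, r = F, s = T, the left side is false but the right side is true.

Neither implication holds.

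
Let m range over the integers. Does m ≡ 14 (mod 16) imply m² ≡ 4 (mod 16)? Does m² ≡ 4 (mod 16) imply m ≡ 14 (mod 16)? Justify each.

Only the forward implication holds.

[⇐] This fails: take m = 2. Then 2² = 4 ≡ 4 (mod 16), yet 2 ≡ 2 (mod 16), not 14.

[⇒] Suppose m ≡ 14 (mod 16). Write m = 16j + 14. Then (16j + 14)² = 256j² + 448j + 196 = 16(16j² + 28j + 12) + 4, so m² ≡ 4 (mod 16).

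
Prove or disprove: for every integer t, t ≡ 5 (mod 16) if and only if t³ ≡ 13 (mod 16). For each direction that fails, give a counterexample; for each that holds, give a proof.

Both directions hold; the statement is true.

Forward direction. Suppose t ≡ 5 (mod 16). Write t = 16j + 5. Then (16j + 5)³ = 4096j³ + 3840j² + 1200j + 125 = 16(256j³ + 240j² + 75j + 7) + 13, so t³ ≡ 13 (mod 16).

Converse. Suppose t³ ≡ 13 (mod 16). The only residue r in {0, …, 15} with r³ ≡ 13 (mod 16) is r = 5, so t ≡ 5 (mod 16).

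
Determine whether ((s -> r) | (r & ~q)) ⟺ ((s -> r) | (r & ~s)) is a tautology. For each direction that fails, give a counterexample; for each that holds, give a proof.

[⇒] Assume the antecedent. If s is true, the antecedent forces (q = F, s = T, r = T) or (q = T, s = T, r = T), and (s -> r) | (r & ~s) holds there. If s is false, (s -> r) | (r & ~s) reduces to true regardless of the other variables. Either way (s -> r) | (r & ~s) holds.

[⇐] Assume the antecedent. If s is true, the antecedent forces (q = F, s = T, r = T) or (q = T, s = T, r = T), and (s -> r) | (r & ~q) holds there. If s is false, (s -> r) | (r & ~q) reduces to true regardless of the other variables. Either way (s -> r) | (r & ~q) holds.

Both implications hold.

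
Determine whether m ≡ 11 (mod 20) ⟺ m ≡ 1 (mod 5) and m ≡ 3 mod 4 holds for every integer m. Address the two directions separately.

(⟹) Suppose m ≡ 11 (mod 20); write m = 20j + 11. Since 5 ∣ 20, reducing mod 5 gives m ≡ 11 ≡ 1 (mod 5); since 4 ∣ 20, reducing mod 4 gives m ≡ 11 ≡ 3 (mod 4).

(⟸) Conversely, if m ≡ 1 (mod 5) and m ≡ 3 (mod 4), then by the Chinese remainder theorem m ≡ 11 (mod 20). This is exactly m ≡ 11 (mod 20).

Both directions hold; the statement is true.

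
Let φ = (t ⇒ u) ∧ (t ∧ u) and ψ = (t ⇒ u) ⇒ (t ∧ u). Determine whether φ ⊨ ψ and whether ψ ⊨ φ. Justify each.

(⟹) Assume the antecedent. If u is true, the antecedent forces (u = T, t = T), and (t ⇒ u) ⇒ (t ∧ u) holds there. If u is false, the antecedent cannot hold. Either way (t ⇒ u) ⇒ (t ∧ u) holds.

(⟸) This fails. Under u = F, t = T, the left side is false but the right side is true.

(⇒) holds; (⇐) fails.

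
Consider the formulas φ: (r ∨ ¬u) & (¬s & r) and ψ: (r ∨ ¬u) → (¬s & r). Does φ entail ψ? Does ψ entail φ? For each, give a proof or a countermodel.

Only the forward direction holds.

(⇒) Assume the antecedent. If u is true, the antecedent forces (u = T, r = T, s = F), and (r ∨ ¬u) → (¬s & r) holds there. If u is false, the antecedent forces (u = F, r = T, s = F), and (r ∨ ¬u) → (¬s & r) holds there. Either way (r ∨ ¬u) → (¬s & r) holds.

(⇐) This fails. Under u = T, r = F, s = F, the left side is false but the right side is true.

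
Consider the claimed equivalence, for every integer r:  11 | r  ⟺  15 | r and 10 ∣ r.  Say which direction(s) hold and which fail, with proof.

Neither implication holds.

[⇒] This fails: take r = 11. Certainly 11 ∣ 11, but 15 ∤ 11.

[⇐] This fails: take r = 30. Both 15 ∣ 30 and 10 ∣ 30, yet 30 is not a multiple of 11 (since 30 = 2·11 + 8), so 11 ∤ 30.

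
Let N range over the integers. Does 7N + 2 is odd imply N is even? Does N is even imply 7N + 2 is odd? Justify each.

[⇒] This fails: N = 3 gives 7N + 2 = 23, which is odd, but 3 is odd, not even.

[⇐] This also fails: N = 0 is even, but 7N + 2 = 2 is even, not odd.

(⇒) fails and (⇐) fails.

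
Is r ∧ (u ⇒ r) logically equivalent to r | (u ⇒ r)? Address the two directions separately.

Converse. This fails. Under u = F, r = F, the left side is false but the right side is true.

Forward direction. Assume the antecedent. If u is true, the antecedent forces (u = T, r = T), and r | (u ⇒ r) holds there. If u is false, r | (u ⇒ r) reduces to true regardless of the other variables. Either way r | (u ⇒ r) holds.

Only the forward direction holds.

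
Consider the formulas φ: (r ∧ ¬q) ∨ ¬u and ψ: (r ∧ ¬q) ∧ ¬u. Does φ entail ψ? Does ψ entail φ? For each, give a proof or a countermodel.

(⟹) This fails. Under q = F, u = F, r = F, the left side is true but the right side is false.

(⟸) Assume the antecedent. If q is true, the antecedent cannot hold. If q is false, the antecedent forces (q = F, u = F, r = T), and (r ∧ ¬q) ∨ ¬u holds there. Either way (r ∧ ¬q) ∨ ¬u holds.

The forward direction fails; the converse holds.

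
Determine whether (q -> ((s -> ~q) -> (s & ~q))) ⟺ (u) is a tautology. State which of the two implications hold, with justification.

(⇒) fails and (⇐) fails.

[⇒] This fails. Under q = F, u = F, s = F, the left side is true but the right side is false.

[⇐] This fails. Under q = T, u = T, s = F, the left side is false but the right side is true.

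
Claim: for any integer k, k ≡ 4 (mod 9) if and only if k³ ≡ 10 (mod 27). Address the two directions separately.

Forward direction. Suppose k ≡ 4 (mod 9). Working modulo 27, k ∈ {4, 13, 22}; for each such r, r³ ≡ 10 (mod 27).

Converse. The residues r modulo 27 with r³ ≡ 10 (mod 27) are exactly {4, 13, 22}, and each is ≡ 4 (mod 9).

Both directions hold.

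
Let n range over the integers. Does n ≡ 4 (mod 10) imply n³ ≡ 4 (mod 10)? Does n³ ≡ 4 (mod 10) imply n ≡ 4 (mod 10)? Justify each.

Forward direction. Suppose n ≡ 4 (mod 10). Write n = 10j + 4. Then (10j + 4)³ = 1000j³ + 1200j² + 480j + 64 = 10(100j³ + 120j² + 48j + 6) + 4, so n³ ≡ 4 (mod 10).

Converse. Suppose n³ ≡ 4 (mod 10). The only residue r in {0, …, 9} with r³ ≡ 4 (mod 10) is r = 4, so n ≡ 4 (mod 10).

Both directions hold; the statement is true.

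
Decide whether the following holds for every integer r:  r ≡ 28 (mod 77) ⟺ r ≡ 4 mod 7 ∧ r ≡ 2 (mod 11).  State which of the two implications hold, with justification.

Neither direction holds.

(⇒) This fails: r = 28 gives 28 ≡ 28 (mod 77) but 28 ≡ 0 (mod 7), so the conjunction on the right does not hold.

(⇐) This fails: r = 46 satisfies both congruences on the right (46 ≡ 4 mod 7 and 46 ≡ 2 mod 11) yet 46 ≡ 46 (mod 77), not 28.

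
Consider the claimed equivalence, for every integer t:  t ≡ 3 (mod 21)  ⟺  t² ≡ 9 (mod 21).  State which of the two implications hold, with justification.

Converse. This fails: take t = 18. Then 18² = 324 ≡ 9 (mod 21), yet 18 ≡ 18 (mod 21), not 3.

Forward direction. Suppose t ≡ 3 (mod 21). Write t = 21j + 3. Then (21j + 3)² = 441j² + 126j + 9 = 21(21j² + 6j) + 9, so t² ≡ 9 (mod 21).

Only the forward direction holds.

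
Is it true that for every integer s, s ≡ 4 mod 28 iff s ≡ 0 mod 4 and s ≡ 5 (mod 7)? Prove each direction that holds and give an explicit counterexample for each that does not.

(⇒) fails and (⇐) fails.

(⟹) This fails: s = 4 gives 4 ≡ 4 (mod 28) but 4 ≡ 4 (mod 7), so the conjunction on the right does not hold.

(⟸) This fails: s = 12 satisfies both congruences on the right (12 ≡ 0 mod 4 and 12 ≡ 5 mod 7) yet 12 ≡ 12 (mod 28), not 4.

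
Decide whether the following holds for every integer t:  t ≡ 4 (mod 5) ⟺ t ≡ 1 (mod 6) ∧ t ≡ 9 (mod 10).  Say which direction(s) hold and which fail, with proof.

Only the converse holds.

[⇒] This fails: t = 4 gives 4 ≡ 4 (mod 5) but 4 ≡ 4 (mod 6), so the conjunction on the right does not hold.

[⇐] Conversely, if t ≡ 1 (mod 6) and t ≡ 9 (mod 10), then by the Chinese remainder theorem t ≡ 19 (mod 30). Since 19 ≡ 4 (mod 5) and 5 ∣ 30, we get t ≡ 4 (mod 5).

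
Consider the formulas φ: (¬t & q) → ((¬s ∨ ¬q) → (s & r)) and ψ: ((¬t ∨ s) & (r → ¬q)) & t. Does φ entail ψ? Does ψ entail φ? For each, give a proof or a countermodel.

(⟸) Assume the antecedent. If r is true, the antecedent forces (r = T, t = T, q = F, s = T), and the consequent holds there. If r is false, the antecedent forces (r = F, t = T, q = F, s = T) or (r = F, t = T, q = T, s = T), and the consequent holds there. Either way the consequent holds.

(⟹) This fails. Under r = F, t = F, q = F, s = F, the left side is true but the right side is false.

Not equivalent: only (⇐) holds.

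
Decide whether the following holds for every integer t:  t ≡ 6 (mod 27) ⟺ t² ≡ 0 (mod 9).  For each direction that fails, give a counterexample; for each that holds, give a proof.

(←) This fails: take t = 0. Then 0² = 0 ≡ 0 (mod 9), yet 0 ≡ 0 (mod 27), not 6.

(→) Suppose t ≡ 6 (mod 27). Then t² ≡ 6² = 36 (mod 27), and since 9 ∣ 27, also t² ≡ 0 (mod 9).

Not equivalent: only (⇒) holds.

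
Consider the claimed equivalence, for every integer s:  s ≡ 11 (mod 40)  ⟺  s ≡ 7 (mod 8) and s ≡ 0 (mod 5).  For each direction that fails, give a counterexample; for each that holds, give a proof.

Forward direction. This fails: s = 11 gives 11 ≡ 11 (mod 40) but 11 ≡ 3 (mod 8), so the conjunction on the right does not hold.

Converse. This fails: s = 15 satisfies both congruences on the right (15 ≡ 7 mod 8 and 15 ≡ 0 mod 5) yet 15 ≡ 15 (mod 40), not 11.

Both directions fail.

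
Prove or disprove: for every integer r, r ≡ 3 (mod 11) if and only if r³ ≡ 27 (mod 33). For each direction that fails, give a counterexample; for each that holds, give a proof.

(→) This fails: take r = 14. Then 14 ≡ 3 (mod 11), but 14³ = 2744 ≡ 5 (mod 33), not 27.

(←) Conversely, the residues r modulo 33 with r³ ≡ 27 (mod 33) are exactly {3}, and each is ≡ 3 (mod 11).

The forward direction fails; the converse holds.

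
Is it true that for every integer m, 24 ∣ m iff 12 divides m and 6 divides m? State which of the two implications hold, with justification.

Only the forward implication holds.

Forward direction. If 24 ∣ m, write m = 24q. Since 24 = 2·12, m = 12·(2q), so 12 ∣ m; and since 24 = 4·6, m = 6·(4q), so 6 ∣ m.

Converse. This fails: take m = 12. Both 12 ∣ 12 and 6 ∣ 12, yet 12 is not a multiple of 24 (since 12 = 0·24 + 12), so 24 ∤ 12.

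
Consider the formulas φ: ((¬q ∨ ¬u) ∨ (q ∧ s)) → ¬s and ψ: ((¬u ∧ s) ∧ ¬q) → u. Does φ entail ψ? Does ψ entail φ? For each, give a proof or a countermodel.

(⇒) holds; (⇐) fails.

(⟹) Assume the antecedent. If q is true, ((¬u ∧ s) ∧ ¬q) → u reduces to true regardless of the other variables. If q is false, the antecedent forces (q = F, u = F, s = F) or (q = F, u = T, s = F), and ((¬u ∧ s) ∧ ¬q) → u holds there. Either way ((¬u ∧ s) ∧ ¬q) → u holds.

(⟸) This fails. Under q = T, u = F, s = T, the left side is false but the right side is true.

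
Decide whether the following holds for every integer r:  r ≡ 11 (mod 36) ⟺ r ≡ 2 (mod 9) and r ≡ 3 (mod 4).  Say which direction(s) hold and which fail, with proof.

Both directions hold.

Forward direction. Suppose r ≡ 11 (mod 36); write r = 36j + 11. Since 9 ∣ 36, reducing mod 9 gives r ≡ 11 ≡ 2 (mod 9); since 4 ∣ 36, reducing mod 4 gives r ≡ 11 ≡ 3 (mod 4).

Converse. If r ≡ 2 (mod 9) and r ≡ 3 (mod 4), then by the Chinese remainder theorem r ≡ 11 (mod 36). This is exactly r ≡ 11 (mod 36).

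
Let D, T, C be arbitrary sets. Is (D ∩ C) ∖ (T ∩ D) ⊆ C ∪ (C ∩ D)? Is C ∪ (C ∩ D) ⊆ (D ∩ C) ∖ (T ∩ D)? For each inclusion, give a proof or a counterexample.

(⊆) holds; (⊇) fails.

Forward inclusion. Let x ∈ (D ∩ C) ∖ (T ∩ D). Then x ∈ D ∩ C and x ∉ T, from which x ∈ C ∪ (C ∩ D).

Reverse inclusion. This inclusion fails. Take D = ∅, T = ∅, C = {1}; then 1 ∈ C ∪ (C ∩ D) but 1 ∉ (D ∩ C) ∖ (T ∩ D).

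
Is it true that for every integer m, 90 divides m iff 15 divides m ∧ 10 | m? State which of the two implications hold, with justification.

(→) If 90 ∣ m, write m = 90q. Since 90 = 6·15, m = 15·(6q), so 15 ∣ m; and since 90 = 9·10, m = 10·(9q), so 10 ∣ m.

(←) This fails: take m = 30. Both 15 ∣ 30 and 10 ∣ 30, yet 30 is not a multiple of 90 (since 30 = 0·90 + 30), so 90 ∤ 30.

Only the forward direction holds.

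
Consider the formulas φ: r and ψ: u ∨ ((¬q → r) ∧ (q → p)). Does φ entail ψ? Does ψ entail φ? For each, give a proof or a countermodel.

(→) This fails. Under q = T, p = F, u = F, r = T, the left side is true but the right side is false.

(←) This fails. Under q = T, p = T, u = F, r = F, the left side is false but the right side is true.

(⇒) fails and (⇐) fails.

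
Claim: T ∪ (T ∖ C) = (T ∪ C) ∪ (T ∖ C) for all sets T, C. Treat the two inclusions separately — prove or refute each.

(⊆) Let x ∈ T ∪ (T ∖ C). Then either x ∈ T and x ∉ C; or x ∈ T ∩ C. In each case x ∈ (T ∪ C) ∪ (T ∖ C), so T ∪ (T ∖ C) ⊆ (T ∪ C) ∪ (T ∖ C).

(⊇) This inclusion fails. Take T = ∅, C = {1}; then 1 ∈ (T ∪ C) ∪ (T ∖ C) but 1 ∉ T ∪ (T ∖ C).

Only the forward inclusion holds.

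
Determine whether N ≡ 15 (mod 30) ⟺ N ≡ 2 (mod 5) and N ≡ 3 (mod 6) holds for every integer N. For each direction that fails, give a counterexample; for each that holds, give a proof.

(⇒) fails and (⇐) fails.

[⇒] This fails: N = 15 gives 15 ≡ 15 (mod 30) but 15 ≡ 0 (mod 5), so the conjunction on the right does not hold.

[⇐] This fails: N = 27 satisfies both congruences on the right (27 ≡ 2 mod 5 and 27 ≡ 3 mod 6) yet 27 ≡ 27 (mod 30), not 15.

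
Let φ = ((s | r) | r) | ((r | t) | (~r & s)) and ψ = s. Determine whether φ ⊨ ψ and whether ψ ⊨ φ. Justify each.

(→) This fails. Under r = T, s = F, t = F, the left side is true but the right side is false.

(←) Assume the antecedent. If r is true, the consequent reduces to true regardless of the other variables. If r is false, the antecedent forces (r = F, s = T, t = F) or (r = F, s = T, t = T), and the consequent holds there. Either way the consequent holds.

The forward direction fails; the converse holds.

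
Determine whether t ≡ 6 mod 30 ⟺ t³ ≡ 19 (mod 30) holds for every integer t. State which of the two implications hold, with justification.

(⇒) fails and (⇐) fails.

(→) This fails: take t = 6. Then 6 ≡ 6 (mod 30), but 6³ = 216 ≡ 6 (mod 30), not 19.

(←) This fails: take t = 19. Then 19³ = 6859 ≡ 19 (mod 30), yet 19 ≡ 19 (mod 30), not 6.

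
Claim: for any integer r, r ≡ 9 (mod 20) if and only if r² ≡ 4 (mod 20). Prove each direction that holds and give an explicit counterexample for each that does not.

(⟹) This fails: take r = 9. Then 9 ≡ 9 (mod 20), but 9² = 81 ≡ 1 (mod 20), not 4.

(⟸) This fails: take r = 2. Then 2² = 4 ≡ 4 (mod 20), yet 2 ≡ 2 (mod 20), not 9.

(⇒) fails and (⇐) fails.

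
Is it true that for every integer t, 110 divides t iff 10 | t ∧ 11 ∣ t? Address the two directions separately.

Both directions hold; the statement is true.

(←) Suppose 10 ∣ t and 11 ∣ t. Any common multiple of 10 and 11 is a multiple of their lcm; here gcd(10, 11) = 1, so lcm(10, 11) = 10·11 = 110, so 110 ∣ t.

(→) If 110 ∣ t, write t = 110q. Since 110 = 11·10, t = 10·(11q), so 10 ∣ t; and since 110 = 10·11, t = 11·(10q), so 11 ∣ t.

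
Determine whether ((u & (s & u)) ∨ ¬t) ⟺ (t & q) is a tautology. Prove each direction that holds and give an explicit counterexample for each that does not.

Both directions fail.

(⟹) This fails. Under u = F, q = F, t = F, s = F, the left side is true but the right side is false.

(⟸) This fails. Under u = F, q = T, t = T, s = T, the left side is false but the right side is true.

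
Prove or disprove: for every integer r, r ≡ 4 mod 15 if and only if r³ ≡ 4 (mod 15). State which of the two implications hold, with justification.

(⟹) Suppose r ≡ 4 mod 15. Write r = 15j + 4. Then (15j + 4)³ = 3375j³ + 2700j² + 720j + 64 = 15(225j³ + 180j² + 48j + 4) + 4, so r³ ≡ 4 (mod 15).

(⟸) Conversely, suppose r³ ≡ 4 (mod 15). The only residue r in {0, …, 14} with r³ ≡ 4 (mod 15) is r = 4, so r ≡ 4 (mod 15).

Equivalent; both directions hold.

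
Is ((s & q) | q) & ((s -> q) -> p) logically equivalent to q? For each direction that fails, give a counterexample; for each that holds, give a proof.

(⟹) Assume the antecedent. If q is true, q reduces to true regardless of the other variables. If q is false, the antecedent cannot hold. Either way q holds.

(⟸) This fails. Under q = T, s = F, p = F, the left side is false but the right side is true.

Only the forward direction holds.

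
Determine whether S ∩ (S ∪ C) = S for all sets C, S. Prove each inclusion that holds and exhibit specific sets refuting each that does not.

Both inclusions hold.

(⟹) Let x ∈ S ∩ (S ∪ C). Then either x ∈ S and x ∉ C; or x ∈ C ∩ S. In each case x ∈ S, so S ∩ (S ∪ C) ⊆ S.

(⟸) Let x ∈ S. Then either x ∈ S and x ∉ C; or x ∈ C ∩ S. In each case x ∈ S ∩ (S ∪ C), so S ⊆ S ∩ (S ∪ C).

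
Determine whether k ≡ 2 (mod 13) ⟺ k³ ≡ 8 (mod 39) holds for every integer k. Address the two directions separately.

(⇒) This fails: take k = 15. Then 15 ≡ 2 (mod 13), but 15³ = 3375 ≡ 21 (mod 39), not 8.

(⇐) This fails: take k = 5. Then 5³ = 125 ≡ 8 (mod 39), yet 5 ≡ 5 (mod 13), not 2.

Both directions fail.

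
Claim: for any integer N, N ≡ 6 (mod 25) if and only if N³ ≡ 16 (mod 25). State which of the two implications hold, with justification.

(→) Suppose N ≡ 6 (mod 25). Write N = 25j + 6. Then (25j + 6)³ = 15625j³ + 11250j² + 2700j + 216 = 25(625j³ + 450j² + 108j + 8) + 16, so N³ ≡ 16 (mod 25).

(←) Conversely, suppose N³ ≡ 16 (mod 25). The only residue r in {0, …, 24} with r³ ≡ 16 (mod 25) is r = 6, so N ≡ 6 (mod 25).

Both directions hold; the statement is true.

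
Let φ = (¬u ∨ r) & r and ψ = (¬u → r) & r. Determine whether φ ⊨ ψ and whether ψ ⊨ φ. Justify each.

Both directions hold.

Converse. Assume the antecedent. If u is true, the antecedent forces (u = T, r = T), and (¬u ∨ r) & r holds there. If u is false, the antecedent forces (u = F, r = T), and (¬u ∨ r) & r holds there. Either way (¬u ∨ r) & r holds.

Forward direction. Assume the antecedent. If u is true, the antecedent forces (u = T, r = T), and (¬u → r) & r holds there. If u is false, the antecedent forces (u = F, r = T), and (¬u → r) & r holds there. Either way (¬u → r) & r holds.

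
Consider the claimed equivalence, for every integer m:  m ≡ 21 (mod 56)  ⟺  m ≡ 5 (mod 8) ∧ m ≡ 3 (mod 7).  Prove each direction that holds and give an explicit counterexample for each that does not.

[⇒] This fails: m = 21 gives 21 ≡ 21 (mod 56) but 21 ≡ 0 (mod 7), so the conjunction on the right does not hold.

[⇐] This fails: m = 45 satisfies both congruences on the right (45 ≡ 5 mod 8 and 45 ≡ 3 mod 7) yet 45 ≡ 45 (mod 56), not 21.

(⇒) fails and (⇐) fails.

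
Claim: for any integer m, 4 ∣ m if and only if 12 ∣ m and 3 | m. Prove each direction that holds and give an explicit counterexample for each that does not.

(→) This fails: take m = 4. Certainly 4 ∣ 4, but 12 ∤ 4.

(←) Suppose 12 ∣ m and 3 ∣ m. Any common multiple of 12 and 3 is a multiple of their lcm; here lcm(12, 3) = 12·3/gcd(12, 3) = 36/3 = 12, so 12 ∣ m. Since 4 ∣ 12, it follows that 4 ∣ m.

Only the reverse direction holds.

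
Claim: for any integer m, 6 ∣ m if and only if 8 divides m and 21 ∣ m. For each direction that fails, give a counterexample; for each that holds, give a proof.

(⇒) fails; (⇐) holds.

[⇐] Suppose 8 ∣ m and 21 ∣ m. Any common multiple of 8 and 21 is a multiple of their lcm; here gcd(8, 21) = 1, so lcm(8, 21) = 8·21 = 168, so 168 ∣ m. Since 6 ∣ 168, it follows that 6 ∣ m.

[⇒] This fails: take m = 6. Certainly 6 ∣ 6, but 8 ∤ 6.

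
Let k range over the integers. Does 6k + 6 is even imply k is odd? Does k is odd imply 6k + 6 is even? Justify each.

Not equivalent: only (⇐) holds.

(→) This fails: take k = 2. Then 6k + 6 = 18, which is even, yet k = 2 is even, not odd.

(←) Suppose k is odd. Since 6 is even, 6k is even for every k, so 6k + 6 has the same parity as 6, which is even. Hence 6k + 6 is even.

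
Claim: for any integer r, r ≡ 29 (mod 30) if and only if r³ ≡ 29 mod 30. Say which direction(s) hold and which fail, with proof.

(⟸) Suppose r³ ≡ 29 (mod 30). The only residue r in {0, …, 29} with r³ ≡ 29 (mod 30) is r = 29, so r ≡ 29 (mod 30).

(⟹) Suppose r ≡ 29 (mod 30). Write r = 30j + 29. Then (30j + 29)³ = 27000j³ + 78300j² + 75690j + 24389 = 30(900j³ + 2610j² + 2523j + 812) + 29, so r³ ≡ 29 (mod 30).

Equivalent; both directions hold.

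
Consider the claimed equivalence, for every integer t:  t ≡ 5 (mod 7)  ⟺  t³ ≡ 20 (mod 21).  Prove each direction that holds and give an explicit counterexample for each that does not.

Neither direction holds.

(⟹) This fails: take t = 12. Then 12 ≡ 5 (mod 7), but 12³ = 1728 ≡ 6 (mod 21), not 20.

(⟸) This fails: take t = 17. Then 17³ = 4913 ≡ 20 (mod 21), yet 17 ≡ 3 (mod 7), not 5.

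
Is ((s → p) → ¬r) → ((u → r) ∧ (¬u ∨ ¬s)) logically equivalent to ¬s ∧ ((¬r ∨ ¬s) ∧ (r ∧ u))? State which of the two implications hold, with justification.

Only the converse holds.

(⇒) This fails. Under u = F, r = F, s = F, p = F, the left side is true but the right side is false.

(⇐) Assume the antecedent. If u is true, the antecedent forces (u = T, r = T, s = F, p = F) or (u = T, r = T, s = F, p = T), and the consequent holds there. If u is false, the antecedent cannot hold. Either way the consequent holds.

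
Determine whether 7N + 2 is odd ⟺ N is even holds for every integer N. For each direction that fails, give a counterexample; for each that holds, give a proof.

(→) This fails: N = 7 gives 7N + 2 = 51, which is odd, but 7 is odd, not even.

(←) This also fails: N = 2 is even, but 7N + 2 = 16 is even, not odd.

Neither implication holds.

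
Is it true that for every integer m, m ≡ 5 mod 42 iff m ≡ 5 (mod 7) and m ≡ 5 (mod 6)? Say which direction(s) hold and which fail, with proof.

Both directions hold.

(→) Suppose m ≡ 5 (mod 42); write m = 42j + 5. Since 7 ∣ 42, reducing mod 7 gives m ≡ 5 (mod 7); since 6 ∣ 42, reducing mod 6 gives m ≡ 5 (mod 6).

(←) Conversely, if m ≡ 5 (mod 7) and m ≡ 5 (mod 6), then by the Chinese remainder theorem m ≡ 5 (mod 42). This is exactly m ≡ 5 (mod 42).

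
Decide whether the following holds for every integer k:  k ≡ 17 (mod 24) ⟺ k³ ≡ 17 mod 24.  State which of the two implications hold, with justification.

(⟸) Suppose k³ ≡ 17 (mod 24). The only residue r in {0, …, 23} with r³ ≡ 17 (mod 24) is r = 17, so k ≡ 17 (mod 24).

(⟹) Suppose k ≡ 17 (mod 24). Write k = 24j + 17. Then (24j + 17)³ = 13824j³ + 29376j² + 20808j + 4913 = 24(576j³ + 1224j² + 867j + 204) + 17, so k³ ≡ 17 (mod 24).

Both implications hold.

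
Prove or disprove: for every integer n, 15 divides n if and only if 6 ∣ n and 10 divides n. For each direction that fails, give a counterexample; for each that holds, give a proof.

(⇒) fails; (⇐) holds.

(⇐) Suppose 6 ∣ n and 10 ∣ n. Any common multiple of 6 and 10 is a multiple of their lcm; here lcm(6, 10) = 6·10/gcd(6, 10) = 60/2 = 30, so 30 ∣ n. Since 15 ∣ 30, it follows that 15 ∣ n.

(⇒) This fails: take n = 15. Certainly 15 ∣ 15, but 6 ∤ 15.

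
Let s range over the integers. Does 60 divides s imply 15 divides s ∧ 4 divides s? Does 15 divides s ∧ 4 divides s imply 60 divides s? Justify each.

Both directions hold; the statement is true.

(→) If 60 ∣ s, write s = 60q. Since 60 = 4·15, s = 15·(4q), so 15 ∣ s; and since 60 = 15·4, s = 4·(15q), so 4 ∣ s.

(←) Suppose 15 ∣ s and 4 ∣ s. Any common multiple of 15 and 4 is a multiple of their lcm; here gcd(15, 4) = 1, so lcm(15, 4) = 15·4 = 60, so 60 ∣ s.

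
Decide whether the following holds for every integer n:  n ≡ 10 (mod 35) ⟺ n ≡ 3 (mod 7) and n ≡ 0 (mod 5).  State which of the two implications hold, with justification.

Converse. If n ≡ 3 (mod 7) and n ≡ 0 (mod 5), then by the Chinese remainder theorem n ≡ 10 (mod 35). This is exactly n ≡ 10 (mod 35).

Forward direction. Suppose n ≡ 10 (mod 35); write n = 35j + 10. Since 7 ∣ 35, reducing mod 7 gives n ≡ 10 ≡ 3 (mod 7); since 5 ∣ 35, reducing mod 5 gives n ≡ 10 ≡ 0 (mod 5).

The biconditional holds.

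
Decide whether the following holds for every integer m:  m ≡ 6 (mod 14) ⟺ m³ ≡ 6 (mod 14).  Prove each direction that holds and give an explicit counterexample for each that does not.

Only the forward implication holds.

(⇒) Suppose m ≡ 6 (mod 14). Write m = 14j + 6. Then (14j + 6)³ = 2744j³ + 3528j² + 1512j + 216 = 14(196j³ + 252j² + 108j + 15) + 6, so m³ ≡ 6 (mod 14).

(⇐) This fails: take m = 10. Then 10³ = 1000 ≡ 6 (mod 14), yet 10 ≡ 10 (mod 14), not 6.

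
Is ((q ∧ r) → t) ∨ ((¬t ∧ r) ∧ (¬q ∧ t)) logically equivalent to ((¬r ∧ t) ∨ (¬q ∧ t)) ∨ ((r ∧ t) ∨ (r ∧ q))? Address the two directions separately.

Neither direction holds.

[⇒] This fails. Under q = F, t = F, r = F, the left side is true but the right side is false.

[⇐] This fails. Under q = T, t = F, r = T, the left side is false but the right side is true.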